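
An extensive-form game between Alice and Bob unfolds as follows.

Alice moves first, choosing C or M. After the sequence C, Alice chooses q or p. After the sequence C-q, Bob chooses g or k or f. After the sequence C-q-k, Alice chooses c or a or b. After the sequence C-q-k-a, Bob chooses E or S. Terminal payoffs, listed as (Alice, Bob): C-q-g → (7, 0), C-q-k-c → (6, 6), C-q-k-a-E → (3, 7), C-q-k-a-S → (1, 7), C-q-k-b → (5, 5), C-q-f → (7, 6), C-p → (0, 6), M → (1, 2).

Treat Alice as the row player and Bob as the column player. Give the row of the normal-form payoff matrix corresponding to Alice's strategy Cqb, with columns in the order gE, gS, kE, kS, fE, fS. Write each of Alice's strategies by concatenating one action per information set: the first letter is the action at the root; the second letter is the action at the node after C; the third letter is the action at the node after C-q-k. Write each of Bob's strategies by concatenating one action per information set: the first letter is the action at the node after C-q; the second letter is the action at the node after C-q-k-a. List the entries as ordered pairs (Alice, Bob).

(7,0) (7,0) (5,5) (5,5) (7,6) (7,6)

vs gE: Alice plays C → Alice plays q at [C] → Bob plays g at [C-q] → (7, 0)
vs gS: Alice plays C → Alice plays q at [C] → Bob plays g at [C-q] → (7, 0)
vs kE: Alice plays C → Alice plays q at [C] → Bob plays k at [C-q] → Alice plays b at [C-q-k] → (5, 5)
vs kS: Alice plays C → Alice plays q at [C] → Bob plays k at [C-q] → Alice plays b at [C-q-k] → (5, 5)
vs fE: Alice plays C → Alice plays q at [C] → Bob plays f at [C-q] → (7, 6)
vs fS: Alice plays C → Alice plays q at [C] → Bob plays f at [C-q] → (7, 6)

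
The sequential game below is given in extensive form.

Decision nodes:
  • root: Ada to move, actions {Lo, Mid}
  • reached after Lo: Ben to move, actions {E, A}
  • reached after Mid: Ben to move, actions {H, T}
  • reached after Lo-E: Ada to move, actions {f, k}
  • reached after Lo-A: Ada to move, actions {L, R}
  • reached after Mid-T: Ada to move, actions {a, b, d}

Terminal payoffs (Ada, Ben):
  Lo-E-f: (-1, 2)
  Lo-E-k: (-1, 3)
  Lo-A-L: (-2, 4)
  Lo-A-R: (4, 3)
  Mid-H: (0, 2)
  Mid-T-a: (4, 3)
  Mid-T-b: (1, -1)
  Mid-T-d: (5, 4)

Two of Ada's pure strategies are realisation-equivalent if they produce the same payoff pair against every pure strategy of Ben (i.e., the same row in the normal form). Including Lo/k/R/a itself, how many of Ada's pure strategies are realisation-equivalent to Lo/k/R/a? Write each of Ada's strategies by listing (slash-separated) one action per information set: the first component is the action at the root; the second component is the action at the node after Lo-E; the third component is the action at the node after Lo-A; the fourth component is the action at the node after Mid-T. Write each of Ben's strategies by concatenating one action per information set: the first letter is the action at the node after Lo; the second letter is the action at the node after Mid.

Row for Lo/k/R/a (columns EH, ET, AH, AT): (-1,3) (-1,3) (4,3) (4,3).
Under Lo/k/R/a, Ada's choice at the node after Mid-T can never be reached regardless of what Ben does, so varying those choices leaves every outcome unchanged.
Holding the reachable choices fixed and varying the unreachable one freely already gives 3 equivalent strategies.
No other strategy reproduces this row, so those 3 are the full class: Lo/k/R/a, Lo/k/R/b, Lo/k/R/d.

3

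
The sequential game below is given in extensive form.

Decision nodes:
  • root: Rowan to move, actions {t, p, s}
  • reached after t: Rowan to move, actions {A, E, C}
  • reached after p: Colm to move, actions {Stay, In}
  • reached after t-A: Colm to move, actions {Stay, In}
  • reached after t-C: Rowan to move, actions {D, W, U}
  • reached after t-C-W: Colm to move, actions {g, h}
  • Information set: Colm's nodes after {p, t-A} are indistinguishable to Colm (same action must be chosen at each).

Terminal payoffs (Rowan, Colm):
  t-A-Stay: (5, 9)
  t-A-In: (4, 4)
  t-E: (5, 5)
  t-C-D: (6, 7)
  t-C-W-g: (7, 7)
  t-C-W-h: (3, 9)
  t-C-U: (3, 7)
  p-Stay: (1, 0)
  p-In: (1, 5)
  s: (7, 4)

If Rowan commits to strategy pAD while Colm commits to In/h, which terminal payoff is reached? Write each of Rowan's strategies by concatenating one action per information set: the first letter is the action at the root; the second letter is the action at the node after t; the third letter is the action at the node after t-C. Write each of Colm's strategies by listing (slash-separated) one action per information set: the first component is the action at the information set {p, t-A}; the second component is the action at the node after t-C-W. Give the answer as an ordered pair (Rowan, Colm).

(1, 5)

Trace the play path from the root:
  Rowan plays p
  Colm plays In at [p]
→ terminal payoff (1, 5).
(Rowan's choice at the node after t is never reached on this path, so it doesn't affect the outcome.)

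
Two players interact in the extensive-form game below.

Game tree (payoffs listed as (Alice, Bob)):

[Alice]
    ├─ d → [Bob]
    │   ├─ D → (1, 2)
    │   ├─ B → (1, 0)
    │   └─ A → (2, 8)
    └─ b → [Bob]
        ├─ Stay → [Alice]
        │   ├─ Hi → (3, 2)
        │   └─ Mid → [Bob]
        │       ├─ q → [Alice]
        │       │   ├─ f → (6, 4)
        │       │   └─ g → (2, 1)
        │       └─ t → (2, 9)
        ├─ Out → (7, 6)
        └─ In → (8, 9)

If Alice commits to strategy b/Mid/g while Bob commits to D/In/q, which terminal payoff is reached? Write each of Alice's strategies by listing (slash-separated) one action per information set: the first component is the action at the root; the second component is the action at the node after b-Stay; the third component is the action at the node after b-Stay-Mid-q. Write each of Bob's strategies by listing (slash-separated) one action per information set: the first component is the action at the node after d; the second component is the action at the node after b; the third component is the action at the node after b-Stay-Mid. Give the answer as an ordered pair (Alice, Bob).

(8, 9)

Trace the play path from the root:
  Alice plays b
  Bob plays In at [b]
→ terminal payoff (8, 9).
(Alice's choice at the node after b-Stay is never reached on this path, so it doesn't affect the outcome.)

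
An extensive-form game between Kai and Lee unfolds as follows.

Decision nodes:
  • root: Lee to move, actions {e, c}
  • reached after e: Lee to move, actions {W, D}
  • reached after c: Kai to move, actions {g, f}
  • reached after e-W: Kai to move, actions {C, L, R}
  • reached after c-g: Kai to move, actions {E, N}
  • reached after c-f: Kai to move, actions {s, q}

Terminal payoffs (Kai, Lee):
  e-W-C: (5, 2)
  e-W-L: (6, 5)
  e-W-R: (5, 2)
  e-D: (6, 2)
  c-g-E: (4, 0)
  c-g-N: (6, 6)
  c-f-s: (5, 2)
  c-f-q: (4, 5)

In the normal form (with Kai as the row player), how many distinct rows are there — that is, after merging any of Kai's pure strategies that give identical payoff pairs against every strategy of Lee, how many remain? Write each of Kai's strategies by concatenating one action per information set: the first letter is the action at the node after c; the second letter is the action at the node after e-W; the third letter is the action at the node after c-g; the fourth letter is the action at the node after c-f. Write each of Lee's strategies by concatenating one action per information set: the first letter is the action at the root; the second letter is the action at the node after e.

Kai has 24 pure strategies: gCEs, gCEq, gCNs, gCNq, gLEs, gLEq, gLNs, gLNq, gREs, gREq, gRNs, gRNq, fCEs, fCEq, fCNs, fCNq, fLEs, fLEq, fLNs, fLNq, fREs, fREq, fRNs, fRNq. Columns: eW, eD, cW, cD.
{gCEs, gCEq, gREs, gREq} → row (5,2) (6,2) (4,0) (4,0)
{gCNs, gCNq, gRNs, gRNq} → row (5,2) (6,2) (6,6) (6,6)
{gLEs, gLEq} → row (6,5) (6,2) (4,0) (4,0)
{gLNs, gLNq} → row (6,5) (6,2) (6,6) (6,6)
{fCEs, fCNs, fREs, fRNs} → row (5,2) (6,2) (5,2) (5,2)
{fCEq, fCNq, fREq, fRNq} → row (5,2) (6,2) (4,5) (4,5)
{fLEs, fLNs} → row (6,5) (6,2) (5,2) (5,2)
{fLEq, fLNq} → row (6,5) (6,2) (4,5) (4,5)
That's 8 distinct rows out of 24 strategies.

8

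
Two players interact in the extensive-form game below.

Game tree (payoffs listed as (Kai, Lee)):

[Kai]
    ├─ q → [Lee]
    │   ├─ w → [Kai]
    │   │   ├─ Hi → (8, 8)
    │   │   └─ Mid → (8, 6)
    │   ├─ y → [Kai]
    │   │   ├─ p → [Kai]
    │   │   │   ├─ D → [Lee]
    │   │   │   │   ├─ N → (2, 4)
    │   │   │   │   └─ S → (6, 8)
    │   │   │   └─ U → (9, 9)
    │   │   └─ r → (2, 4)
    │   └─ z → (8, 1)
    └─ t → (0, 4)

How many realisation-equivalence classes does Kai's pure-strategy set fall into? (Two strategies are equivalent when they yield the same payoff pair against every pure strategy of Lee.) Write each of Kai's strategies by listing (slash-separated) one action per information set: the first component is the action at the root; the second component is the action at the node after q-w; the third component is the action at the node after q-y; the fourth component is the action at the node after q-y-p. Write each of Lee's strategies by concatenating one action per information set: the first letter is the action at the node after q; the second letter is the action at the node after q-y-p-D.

7

Kai has 16 pure strategies: q/Hi/p/D, q/Hi/p/U, q/Hi/r/D, q/Hi/r/U, q/Mid/p/D, q/Mid/p/U, q/Mid/r/D, q/Mid/r/U, t/Hi/p/D, t/Hi/p/U, t/Hi/r/D, t/Hi/r/U, t/Mid/p/D, t/Mid/p/U, t/Mid/r/D, t/Mid/r/U. Columns: wN, wS, yN, yS, zN, zS.
{q/Hi/p/D} → row (8,8) (8,8) (2,4) (6,8) (8,1) (8,1)
{q/Hi/p/U} → row (8,8) (8,8) (9,9) (9,9) (8,1) (8,1)
{q/Hi/r/D, q/Hi/r/U} → row (8,8) (8,8) (2,4) (2,4) (8,1) (8,1)
{q/Mid/p/D} → row (8,6) (8,6) (2,4) (6,8) (8,1) (8,1)
{q/Mid/p/U} → row (8,6) (8,6) (9,9) (9,9) (8,1) (8,1)
{q/Mid/r/D, q/Mid/r/U} → row (8,6) (8,6) (2,4) (2,4) (8,1) (8,1)
{t/Hi/p/D, t/Hi/p/U, t/Hi/r/D, t/Hi/r/U, t/Mid/p/D, t/Mid/p/U, t/Mid/r/D, t/Mid/r/U} → row (0,4) (0,4) (0,4) (0,4) (0,4) (0,4)
That's 7 distinct rows out of 16 strategies.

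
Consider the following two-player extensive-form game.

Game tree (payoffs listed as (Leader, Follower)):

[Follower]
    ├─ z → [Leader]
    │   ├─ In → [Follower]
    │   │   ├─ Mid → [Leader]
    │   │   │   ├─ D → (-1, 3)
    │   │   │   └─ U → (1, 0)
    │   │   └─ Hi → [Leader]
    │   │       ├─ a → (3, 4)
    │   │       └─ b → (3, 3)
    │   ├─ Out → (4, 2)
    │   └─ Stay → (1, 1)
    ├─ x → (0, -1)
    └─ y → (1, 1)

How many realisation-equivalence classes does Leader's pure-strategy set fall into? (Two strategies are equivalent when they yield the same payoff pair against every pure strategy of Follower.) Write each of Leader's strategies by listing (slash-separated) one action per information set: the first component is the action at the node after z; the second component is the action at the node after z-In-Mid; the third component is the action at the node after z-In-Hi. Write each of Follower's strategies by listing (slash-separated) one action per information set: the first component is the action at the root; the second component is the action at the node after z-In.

6

Leader has 12 pure strategies: In/D/a, In/D/b, In/U/a, In/U/b, Out/D/a, Out/D/b, Out/U/a, Out/U/b, Stay/D/a, Stay/D/b, Stay/U/a, Stay/U/b. Columns: z/Mid, z/Hi, x/Mid, x/Hi, y/Mid, y/Hi.
{In/D/a} → row (-1,3) (3,4) (0,-1) (0,-1) (1,1) (1,1)
{In/D/b} → row (-1,3) (3,3) (0,-1) (0,-1) (1,1) (1,1)
{In/U/a} → row (1,0) (3,4) (0,-1) (0,-1) (1,1) (1,1)
{In/U/b} → row (1,0) (3,3) (0,-1) (0,-1) (1,1) (1,1)
{Out/D/a, Out/D/b, Out/U/a, Out/U/b} → row (4,2) (4,2) (0,-1) (0,-1) (1,1) (1,1)
{Stay/D/a, Stay/D/b, Stay/U/a, Stay/U/b} → row (1,1) (1,1) (0,-1) (0,-1) (1,1) (1,1)
That's 6 distinct rows out of 12 strategies.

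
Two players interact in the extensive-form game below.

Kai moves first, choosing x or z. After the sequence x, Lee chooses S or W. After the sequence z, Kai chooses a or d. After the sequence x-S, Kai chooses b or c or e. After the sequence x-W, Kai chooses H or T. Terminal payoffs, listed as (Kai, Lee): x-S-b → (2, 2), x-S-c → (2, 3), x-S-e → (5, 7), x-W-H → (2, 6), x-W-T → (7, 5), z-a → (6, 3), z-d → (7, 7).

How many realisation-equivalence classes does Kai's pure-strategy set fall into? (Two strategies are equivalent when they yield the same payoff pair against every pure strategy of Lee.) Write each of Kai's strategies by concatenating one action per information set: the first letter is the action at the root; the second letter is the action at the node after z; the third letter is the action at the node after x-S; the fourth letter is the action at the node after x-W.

Kai has 24 pure strategies: xabH, xabT, xacH, xacT, xaeH, xaeT, xdbH, xdbT, xdcH, xdcT, xdeH, xdeT, zabH, zabT, zacH, zacT, zaeH, zaeT, zdbH, zdbT, zdcH, zdcT, zdeH, zdeT. Columns: S, W.
{xabH, xdbH} → row (2,2) (2,6)
{xabT, xdbT} → row (2,2) (7,5)
{xacH, xdcH} → row (2,3) (2,6)
{xacT, xdcT} → row (2,3) (7,5)
{xaeH, xdeH} → row (5,7) (2,6)
{xaeT, xdeT} → row (5,7) (7,5)
{zabH, zabT, zacH, zacT, zaeH, zaeT} → row (6,3) (6,3)
{zdbH, zdbT, zdcH, zdcT, zdeH, zdeT} → row (7,7) (7,7)
That's 8 distinct rows out of 24 strategies.

8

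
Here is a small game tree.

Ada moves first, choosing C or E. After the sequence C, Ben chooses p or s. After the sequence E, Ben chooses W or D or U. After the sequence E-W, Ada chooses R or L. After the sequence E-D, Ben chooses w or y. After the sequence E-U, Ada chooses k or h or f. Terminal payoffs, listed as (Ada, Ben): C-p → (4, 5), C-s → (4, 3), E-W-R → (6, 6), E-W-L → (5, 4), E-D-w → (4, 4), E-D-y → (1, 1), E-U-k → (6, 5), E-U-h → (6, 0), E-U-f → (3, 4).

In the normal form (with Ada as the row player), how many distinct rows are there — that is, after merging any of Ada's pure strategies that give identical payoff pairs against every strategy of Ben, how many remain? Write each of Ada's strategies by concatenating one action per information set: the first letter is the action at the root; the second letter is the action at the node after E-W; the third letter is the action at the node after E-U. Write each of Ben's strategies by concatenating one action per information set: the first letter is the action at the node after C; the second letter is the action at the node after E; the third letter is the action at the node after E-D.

7

Ada has 12 pure strategies: CRk, CRh, CRf, CLk, CLh, CLf, ERk, ERh, ERf, ELk, ELh, ELf. Columns: pWw, pWy, pDw, pDy, pUw, pUy, sWw, sWy, sDw, sDy, sUw, sUy.
{CRk, CRh, CRf, CLk, CLh, CLf} → row (4,5) (4,5) (4,5) (4,5) (4,5) (4,5) (4,3) (4,3) (4,3) (4,3) (4,3) (4,3)
{ERk} → row (6,6) (6,6) (4,4) (1,1) (6,5) (6,5) (6,6) (6,6) (4,4) (1,1) (6,5) (6,5)
{ERh} → row (6,6) (6,6) (4,4) (1,1) (6,0) (6,0) (6,6) (6,6) (4,4) (1,1) (6,0) (6,0)
{ERf} → row (6,6) (6,6) (4,4) (1,1) (3,4) (3,4) (6,6) (6,6) (4,4) (1,1) (3,4) (3,4)
{ELk} → row (5,4) (5,4) (4,4) (1,1) (6,5) (6,5) (5,4) (5,4) (4,4) (1,1) (6,5) (6,5)
{ELh} → row (5,4) (5,4) (4,4) (1,1) (6,0) (6,0) (5,4) (5,4) (4,4) (1,1) (6,0) (6,0)
{ELf} → row (5,4) (5,4) (4,4) (1,1) (3,4) (3,4) (5,4) (5,4) (4,4) (1,1) (3,4) (3,4)
That's 7 distinct rows out of 12 strategies.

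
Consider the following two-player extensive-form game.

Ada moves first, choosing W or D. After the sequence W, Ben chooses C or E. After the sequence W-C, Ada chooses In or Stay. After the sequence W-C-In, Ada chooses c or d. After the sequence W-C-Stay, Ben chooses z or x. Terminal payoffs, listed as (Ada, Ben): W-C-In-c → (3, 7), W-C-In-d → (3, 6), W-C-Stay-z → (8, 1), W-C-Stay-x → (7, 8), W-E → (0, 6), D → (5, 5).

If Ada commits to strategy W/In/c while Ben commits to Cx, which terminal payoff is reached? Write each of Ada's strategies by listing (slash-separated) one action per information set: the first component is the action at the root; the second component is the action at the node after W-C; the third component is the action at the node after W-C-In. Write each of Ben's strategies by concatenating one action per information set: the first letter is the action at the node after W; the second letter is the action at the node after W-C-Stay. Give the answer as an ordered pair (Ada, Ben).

(3, 7)

Trace the play path from the root:
  Ada plays W
  Ben plays C at [W]
  Ada plays In at [W-C]
  Ada plays c at [W-C-In]
→ terminal payoff (3, 7).
(Ben's choice at the node after W-C-Stay is never reached on this path, so it doesn't affect the outcome.)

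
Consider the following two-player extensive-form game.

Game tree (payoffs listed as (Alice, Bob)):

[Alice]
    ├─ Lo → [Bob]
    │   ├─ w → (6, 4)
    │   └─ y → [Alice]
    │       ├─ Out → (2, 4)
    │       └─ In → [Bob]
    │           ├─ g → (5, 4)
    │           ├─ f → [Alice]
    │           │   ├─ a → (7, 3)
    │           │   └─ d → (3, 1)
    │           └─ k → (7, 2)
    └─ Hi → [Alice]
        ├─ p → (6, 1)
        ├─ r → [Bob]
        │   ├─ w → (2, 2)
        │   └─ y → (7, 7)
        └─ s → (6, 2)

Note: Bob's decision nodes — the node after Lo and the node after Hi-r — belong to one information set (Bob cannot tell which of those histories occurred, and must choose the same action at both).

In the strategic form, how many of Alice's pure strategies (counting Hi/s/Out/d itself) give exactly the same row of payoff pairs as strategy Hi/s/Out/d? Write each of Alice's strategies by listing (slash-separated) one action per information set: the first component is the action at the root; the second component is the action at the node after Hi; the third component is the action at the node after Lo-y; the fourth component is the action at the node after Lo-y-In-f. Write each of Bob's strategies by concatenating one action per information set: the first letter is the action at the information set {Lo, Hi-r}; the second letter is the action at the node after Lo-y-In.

4

Row for Hi/s/Out/d (columns wg, wf, wk, yg, yf, yk): (6,2) (6,2) (6,2) (6,2) (6,2) (6,2).
Under Hi/s/Out/d, Alice's choice at the node after Lo-y and at the node after Lo-y-In-f can never be reached regardless of what Bob does, so varying those choices leaves every outcome unchanged.
Holding the reachable choices fixed and varying the unreachable ones freely already gives 2 × 2 = 4 equivalent strategies.
No other strategy reproduces this row, so those 4 are the full class: Hi/s/Out/a, Hi/s/Out/d, Hi/s/In/a, Hi/s/In/d.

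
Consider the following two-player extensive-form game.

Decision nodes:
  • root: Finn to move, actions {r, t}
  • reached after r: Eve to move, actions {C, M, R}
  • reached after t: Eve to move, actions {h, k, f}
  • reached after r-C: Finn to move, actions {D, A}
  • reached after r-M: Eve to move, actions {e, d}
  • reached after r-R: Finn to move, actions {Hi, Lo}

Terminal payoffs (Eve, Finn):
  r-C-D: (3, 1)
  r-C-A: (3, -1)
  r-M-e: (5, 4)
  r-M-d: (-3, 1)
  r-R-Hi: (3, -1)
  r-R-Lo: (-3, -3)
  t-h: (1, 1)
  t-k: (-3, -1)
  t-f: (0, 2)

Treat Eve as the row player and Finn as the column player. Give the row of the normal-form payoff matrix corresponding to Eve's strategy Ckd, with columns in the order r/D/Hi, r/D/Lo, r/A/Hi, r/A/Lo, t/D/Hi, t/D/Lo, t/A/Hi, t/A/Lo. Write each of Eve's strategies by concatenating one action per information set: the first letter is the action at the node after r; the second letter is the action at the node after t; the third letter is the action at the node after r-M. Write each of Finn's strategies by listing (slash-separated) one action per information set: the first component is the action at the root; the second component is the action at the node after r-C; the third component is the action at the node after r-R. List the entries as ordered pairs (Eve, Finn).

vs r/D/Hi: Finn plays r → Eve plays C at [r] → Finn plays D at [r-C] → (3, 1)
vs r/D/Lo: Finn plays r → Eve plays C at [r] → Finn plays D at [r-C] → (3, 1)
vs r/A/Hi: Finn plays r → Eve plays C at [r] → Finn plays A at [r-C] → (3, -1)
vs r/A/Lo: Finn plays r → Eve plays C at [r] → Finn plays A at [r-C] → (3, -1)
vs t/D/Hi: Finn plays t → Eve plays k at [t] → (-3, -1)
vs t/D/Lo: Finn plays t → Eve plays k at [t] → (-3, -1)
vs t/A/Hi: Finn plays t → Eve plays k at [t] → (-3, -1)
vs t/A/Lo: Finn plays t → Eve plays k at [t] → (-3, -1)

(3,1) (3,1) (3,-1) (3,-1) (-3,-1) (-3,-1) (-3,-1) (-3,-1)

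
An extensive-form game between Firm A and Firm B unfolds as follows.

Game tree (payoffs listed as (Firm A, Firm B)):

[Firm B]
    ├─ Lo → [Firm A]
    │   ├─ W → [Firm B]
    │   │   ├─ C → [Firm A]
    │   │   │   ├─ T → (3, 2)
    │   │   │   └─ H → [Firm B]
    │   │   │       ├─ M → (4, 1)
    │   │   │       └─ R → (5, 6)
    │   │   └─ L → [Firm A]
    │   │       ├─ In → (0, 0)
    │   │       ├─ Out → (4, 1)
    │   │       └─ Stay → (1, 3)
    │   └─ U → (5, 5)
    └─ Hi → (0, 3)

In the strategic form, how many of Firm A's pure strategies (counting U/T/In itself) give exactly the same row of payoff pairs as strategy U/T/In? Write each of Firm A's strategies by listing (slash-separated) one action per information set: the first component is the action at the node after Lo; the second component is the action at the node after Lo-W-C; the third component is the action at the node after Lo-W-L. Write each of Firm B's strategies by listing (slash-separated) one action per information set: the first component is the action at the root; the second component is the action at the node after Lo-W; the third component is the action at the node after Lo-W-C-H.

6

Row for U/T/In (columns Lo/C/M, Lo/C/R, Lo/L/M, Lo/L/R, Hi/C/M, Hi/C/R, Hi/L/M, Hi/L/R): (5,5) (5,5) (5,5) (5,5) (0,3) (0,3) (0,3) (0,3).
Under U/T/In, Firm A's choice at the node after Lo-W-C and at the node after Lo-W-L can never be reached regardless of what Firm B does, so varying those choices leaves every outcome unchanged.
Holding the reachable choices fixed and varying the unreachable ones freely already gives 2 × 3 = 6 equivalent strategies.
No other strategy reproduces this row, so those 6 are the full class: U/T/In, U/T/Out, U/T/Stay, U/H/In, U/H/Out, U/H/Stay.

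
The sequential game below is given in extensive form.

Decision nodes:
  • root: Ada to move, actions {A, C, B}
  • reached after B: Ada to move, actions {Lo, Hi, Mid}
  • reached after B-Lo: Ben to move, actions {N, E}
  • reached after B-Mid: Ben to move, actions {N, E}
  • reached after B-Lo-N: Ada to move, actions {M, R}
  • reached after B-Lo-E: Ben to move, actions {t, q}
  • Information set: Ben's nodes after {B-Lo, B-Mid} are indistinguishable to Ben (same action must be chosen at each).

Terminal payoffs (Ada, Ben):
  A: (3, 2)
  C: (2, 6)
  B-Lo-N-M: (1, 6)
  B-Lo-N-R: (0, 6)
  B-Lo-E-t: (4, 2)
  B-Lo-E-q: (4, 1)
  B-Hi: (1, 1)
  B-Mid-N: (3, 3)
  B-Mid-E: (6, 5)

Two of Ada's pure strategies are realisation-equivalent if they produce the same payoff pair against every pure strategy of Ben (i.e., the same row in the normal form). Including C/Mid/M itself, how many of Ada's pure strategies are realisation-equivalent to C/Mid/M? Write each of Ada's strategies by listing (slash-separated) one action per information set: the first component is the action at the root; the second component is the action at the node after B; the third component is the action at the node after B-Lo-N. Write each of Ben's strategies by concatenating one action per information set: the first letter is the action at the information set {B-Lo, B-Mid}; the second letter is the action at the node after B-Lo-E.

6

Row for C/Mid/M (columns Nt, Nq, Et, Eq): (2,6) (2,6) (2,6) (2,6).
Under C/Mid/M, Ada's choice at the node after B and at the node after B-Lo-N can never be reached regardless of what Ben does, so varying those choices leaves every outcome unchanged.
Holding the reachable choices fixed and varying the unreachable ones freely already gives 3 × 2 = 6 equivalent strategies.
No other strategy reproduces this row, so those 6 are the full class: C/Lo/M, C/Lo/R, C/Hi/M, C/Hi/R, C/Mid/M, C/Mid/R.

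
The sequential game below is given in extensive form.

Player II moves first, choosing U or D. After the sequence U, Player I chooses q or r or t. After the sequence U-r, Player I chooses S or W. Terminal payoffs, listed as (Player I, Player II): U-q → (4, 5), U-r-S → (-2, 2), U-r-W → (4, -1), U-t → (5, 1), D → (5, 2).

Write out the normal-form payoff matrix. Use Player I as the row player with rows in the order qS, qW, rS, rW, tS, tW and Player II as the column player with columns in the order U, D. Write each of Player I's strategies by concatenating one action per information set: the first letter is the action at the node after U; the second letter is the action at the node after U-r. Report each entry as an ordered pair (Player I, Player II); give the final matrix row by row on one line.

Row qS: U→(4,5), D→(5,2)
Row qW: U→(4,5), D→(5,2)
Row rS: U→(-2,2), D→(5,2)
Row rW: U→(4,-1), D→(5,2)
Row tS: U→(5,1), D→(5,2)
Row tW: U→(5,1), D→(5,2)

qS: (4,5) (5,2) | qW: (4,5) (5,2) | rS: (-2,2) (5,2) | rW: (4,-1) (5,2) | tS: (5,1) (5,2) | tW: (5,1) (5,2)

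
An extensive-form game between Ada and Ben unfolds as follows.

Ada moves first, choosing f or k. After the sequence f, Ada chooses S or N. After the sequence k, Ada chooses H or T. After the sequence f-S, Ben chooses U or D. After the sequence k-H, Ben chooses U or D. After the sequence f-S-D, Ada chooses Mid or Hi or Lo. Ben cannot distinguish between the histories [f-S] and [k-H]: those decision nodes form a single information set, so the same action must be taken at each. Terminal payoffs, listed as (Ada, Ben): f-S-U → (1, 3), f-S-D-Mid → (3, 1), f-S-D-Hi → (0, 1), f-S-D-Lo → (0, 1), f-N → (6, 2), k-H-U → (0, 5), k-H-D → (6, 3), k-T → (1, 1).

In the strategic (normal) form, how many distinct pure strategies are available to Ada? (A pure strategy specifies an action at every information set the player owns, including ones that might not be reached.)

24

Ada owns the root with actions {f, k} — two choices.
Ada owns the node after f with actions {S, N} — two choices.
Ada owns the node after k with actions {H, T} — two choices.
Ada owns the node after f-S-D with actions {Mid, Hi, Lo} — three choices.
A pure strategy fixes one action at each information set independently, so the count is the product 2 × 2 × 2 × 3 = 24.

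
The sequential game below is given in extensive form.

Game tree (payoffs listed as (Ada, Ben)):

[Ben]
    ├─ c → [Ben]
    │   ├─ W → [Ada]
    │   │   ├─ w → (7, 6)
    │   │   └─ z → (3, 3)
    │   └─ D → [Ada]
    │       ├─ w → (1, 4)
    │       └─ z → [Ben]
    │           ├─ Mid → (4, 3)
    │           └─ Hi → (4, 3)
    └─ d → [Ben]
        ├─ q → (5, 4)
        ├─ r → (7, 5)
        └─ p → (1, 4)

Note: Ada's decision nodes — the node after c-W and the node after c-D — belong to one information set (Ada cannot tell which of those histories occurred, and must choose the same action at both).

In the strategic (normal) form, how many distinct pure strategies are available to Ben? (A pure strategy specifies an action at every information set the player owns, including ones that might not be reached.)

24

Ben owns the root with actions {c, d} — two choices.
Ben owns the node after c with actions {W, D} — two choices.
Ben owns the node after d with actions {q, r, p} — three choices.
Ben owns the node after c-D-z with actions {Mid, Hi} — two choices.
A pure strategy fixes one action at each information set independently, so the count is the product 2 × 2 × 3 × 2 = 24.
(For reference, Ada has 2 pure strategies, giving a 24×2 normal-form matrix.)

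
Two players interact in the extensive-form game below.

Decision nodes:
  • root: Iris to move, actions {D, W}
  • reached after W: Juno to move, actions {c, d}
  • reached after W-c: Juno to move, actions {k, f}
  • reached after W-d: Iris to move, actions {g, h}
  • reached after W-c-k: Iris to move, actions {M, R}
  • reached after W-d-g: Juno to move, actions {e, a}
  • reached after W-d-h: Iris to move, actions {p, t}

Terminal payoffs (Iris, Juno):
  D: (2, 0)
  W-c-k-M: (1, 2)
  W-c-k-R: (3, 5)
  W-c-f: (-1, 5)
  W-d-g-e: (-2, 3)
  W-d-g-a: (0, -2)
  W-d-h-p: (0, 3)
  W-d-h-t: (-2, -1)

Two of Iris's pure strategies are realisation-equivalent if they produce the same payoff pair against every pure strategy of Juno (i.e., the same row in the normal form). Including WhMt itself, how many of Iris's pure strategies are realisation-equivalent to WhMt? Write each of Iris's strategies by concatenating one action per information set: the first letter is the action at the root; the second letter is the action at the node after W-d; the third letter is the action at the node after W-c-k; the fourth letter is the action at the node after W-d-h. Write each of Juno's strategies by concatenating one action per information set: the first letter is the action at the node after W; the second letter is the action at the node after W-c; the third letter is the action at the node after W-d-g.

1

Row for WhMt (columns cke, cka, cfe, cfa, dke, dka, dfe, dfa): (1,2) (1,2) (-1,5) (-1,5) (-2,-1) (-2,-1) (-2,-1) (-2,-1).
Every one of Iris's information sets is on the play path for some reply by Juno when Iris follows WhMt.
Changing the action at any of them therefore changes at least one column, so only WhMt itself gives this row.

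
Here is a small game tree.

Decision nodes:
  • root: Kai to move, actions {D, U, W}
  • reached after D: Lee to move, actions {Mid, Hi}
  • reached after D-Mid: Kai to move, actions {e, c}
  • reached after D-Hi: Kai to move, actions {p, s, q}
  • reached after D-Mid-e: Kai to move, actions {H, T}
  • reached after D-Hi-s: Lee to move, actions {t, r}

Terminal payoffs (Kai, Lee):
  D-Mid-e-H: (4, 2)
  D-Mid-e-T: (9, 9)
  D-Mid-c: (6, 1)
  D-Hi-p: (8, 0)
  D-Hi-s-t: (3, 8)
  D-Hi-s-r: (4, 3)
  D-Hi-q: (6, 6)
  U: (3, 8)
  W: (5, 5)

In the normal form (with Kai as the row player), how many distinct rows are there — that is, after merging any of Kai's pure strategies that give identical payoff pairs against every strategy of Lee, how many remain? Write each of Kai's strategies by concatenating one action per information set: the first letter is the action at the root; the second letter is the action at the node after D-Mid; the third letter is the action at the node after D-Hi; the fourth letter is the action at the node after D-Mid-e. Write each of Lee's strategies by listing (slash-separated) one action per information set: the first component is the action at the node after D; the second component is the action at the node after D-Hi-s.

11

Kai has 36 pure strategies: DepH, DepT, DesH, DesT, DeqH, DeqT, DcpH, DcpT, DcsH, DcsT, DcqH, DcqT, UepH, UepT, UesH, UesT, UeqH, UeqT, UcpH, UcpT, UcsH, UcsT, UcqH, UcqT, WepH, WepT, WesH, WesT, WeqH, WeqT, WcpH, WcpT, WcsH, WcsT, WcqH, WcqT. Columns: Mid/t, Mid/r, Hi/t, Hi/r.
{DepH} → row (4,2) (4,2) (8,0) (8,0)
{DepT} → row (9,9) (9,9) (8,0) (8,0)
{DesH} → row (4,2) (4,2) (3,8) (4,3)
{DesT} → row (9,9) (9,9) (3,8) (4,3)
{DeqH} → row (4,2) (4,2) (6,6) (6,6)
{DeqT} → row (9,9) (9,9) (6,6) (6,6)
{DcpH, DcpT} → row (6,1) (6,1) (8,0) (8,0)
{DcsH, DcsT} → row (6,1) (6,1) (3,8) (4,3)
{DcqH, DcqT} → row (6,1) (6,1) (6,6) (6,6)
{UepH, UepT, UesH, UesT, UeqH, UeqT, UcpH, UcpT, UcsH, UcsT, UcqH, UcqT} → row (3,8) (3,8) (3,8) (3,8)
{WepH, WepT, WesH, WesT, WeqH, WeqT, WcpH, WcpT, WcsH, WcsT, WcqH, WcqT} → row (5,5) (5,5) (5,5) (5,5)
That's 11 distinct rows out of 36 strategies.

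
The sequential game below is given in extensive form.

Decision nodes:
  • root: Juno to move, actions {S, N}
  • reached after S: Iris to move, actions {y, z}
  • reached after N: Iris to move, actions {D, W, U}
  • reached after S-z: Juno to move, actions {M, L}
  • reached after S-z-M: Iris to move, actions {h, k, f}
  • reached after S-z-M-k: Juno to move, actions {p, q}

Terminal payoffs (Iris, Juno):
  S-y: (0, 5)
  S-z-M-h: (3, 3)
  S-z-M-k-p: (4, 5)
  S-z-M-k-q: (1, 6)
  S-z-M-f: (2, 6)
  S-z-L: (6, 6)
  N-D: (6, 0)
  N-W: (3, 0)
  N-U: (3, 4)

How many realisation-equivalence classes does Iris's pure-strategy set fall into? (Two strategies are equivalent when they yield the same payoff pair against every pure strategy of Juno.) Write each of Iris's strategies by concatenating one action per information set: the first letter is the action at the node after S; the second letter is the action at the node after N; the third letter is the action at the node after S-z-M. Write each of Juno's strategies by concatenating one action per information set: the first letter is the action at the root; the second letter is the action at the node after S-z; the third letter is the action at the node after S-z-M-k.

Iris has 18 pure strategies: yDh, yDk, yDf, yWh, yWk, yWf, yUh, yUk, yUf, zDh, zDk, zDf, zWh, zWk, zWf, zUh, zUk, zUf. Columns: SMp, SMq, SLp, SLq, NMp, NMq, NLp, NLq.
{yDh, yDk, yDf} → row (0,5) (0,5) (0,5) (0,5) (6,0) (6,0) (6,0) (6,0)
{yWh, yWk, yWf} → row (0,5) (0,5) (0,5) (0,5) (3,0) (3,0) (3,0) (3,0)
{yUh, yUk, yUf} → row (0,5) (0,5) (0,5) (0,5) (3,4) (3,4) (3,4) (3,4)
{zDh} → row (3,3) (3,3) (6,6) (6,6) (6,0) (6,0) (6,0) (6,0)
{zDk} → row (4,5) (1,6) (6,6) (6,6) (6,0) (6,0) (6,0) (6,0)
{zDf} → row (2,6) (2,6) (6,6) (6,6) (6,0) (6,0) (6,0) (6,0)
{zWh} → row (3,3) (3,3) (6,6) (6,6) (3,0) (3,0) (3,0) (3,0)
{zWk} → row (4,5) (1,6) (6,6) (6,6) (3,0) (3,0) (3,0) (3,0)
{zWf} → row (2,6) (2,6) (6,6) (6,6) (3,0) (3,0) (3,0) (3,0)
{zUh} → row (3,3) (3,3) (6,6) (6,6) (3,4) (3,4) (3,4) (3,4)
{zUk} → row (4,5) (1,6) (6,6) (6,6) (3,4) (3,4) (3,4) (3,4)
{zUf} → row (2,6) (2,6) (6,6) (6,6) (3,4) (3,4) (3,4) (3,4)
That's 12 distinct rows out of 18 strategies.

12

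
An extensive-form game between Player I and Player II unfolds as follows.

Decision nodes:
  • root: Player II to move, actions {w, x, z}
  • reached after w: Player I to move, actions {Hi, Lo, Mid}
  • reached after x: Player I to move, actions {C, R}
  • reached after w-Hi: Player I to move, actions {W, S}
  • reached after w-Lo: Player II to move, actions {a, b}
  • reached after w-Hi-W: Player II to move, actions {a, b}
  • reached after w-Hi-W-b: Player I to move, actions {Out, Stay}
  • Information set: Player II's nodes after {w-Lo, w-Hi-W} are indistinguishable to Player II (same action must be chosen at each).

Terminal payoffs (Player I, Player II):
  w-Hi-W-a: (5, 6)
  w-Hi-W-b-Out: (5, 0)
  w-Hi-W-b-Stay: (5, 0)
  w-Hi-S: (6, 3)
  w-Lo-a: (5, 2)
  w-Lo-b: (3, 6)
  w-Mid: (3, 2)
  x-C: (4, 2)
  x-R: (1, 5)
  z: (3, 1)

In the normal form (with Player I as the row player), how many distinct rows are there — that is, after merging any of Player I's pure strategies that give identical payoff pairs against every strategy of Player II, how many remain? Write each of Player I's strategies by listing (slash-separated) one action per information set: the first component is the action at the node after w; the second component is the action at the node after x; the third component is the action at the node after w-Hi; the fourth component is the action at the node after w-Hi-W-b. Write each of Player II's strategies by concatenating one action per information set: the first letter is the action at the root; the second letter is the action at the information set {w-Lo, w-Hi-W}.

Player I has 24 pure strategies: Hi/C/W/Out, Hi/C/W/Stay, Hi/C/S/Out, Hi/C/S/Stay, Hi/R/W/Out, Hi/R/W/Stay, Hi/R/S/Out, Hi/R/S/Stay, Lo/C/W/Out, Lo/C/W/Stay, Lo/C/S/Out, Lo/C/S/Stay, Lo/R/W/Out, Lo/R/W/Stay, Lo/R/S/Out, Lo/R/S/Stay, Mid/C/W/Out, Mid/C/W/Stay, Mid/C/S/Out, Mid/C/S/Stay, Mid/R/W/Out, Mid/R/W/Stay, Mid/R/S/Out, Mid/R/S/Stay. Columns: wa, wb, xa, xb, za, zb.
{Hi/C/W/Out, Hi/C/W/Stay} → row (5,6) (5,0) (4,2) (4,2) (3,1) (3,1)
{Hi/C/S/Out, Hi/C/S/Stay} → row (6,3) (6,3) (4,2) (4,2) (3,1) (3,1)
{Hi/R/W/Out, Hi/R/W/Stay} → row (5,6) (5,0) (1,5) (1,5) (3,1) (3,1)
{Hi/R/S/Out, Hi/R/S/Stay} → row (6,3) (6,3) (1,5) (1,5) (3,1) (3,1)
{Lo/C/W/Out, Lo/C/W/Stay, Lo/C/S/Out, Lo/C/S/Stay} → row (5,2) (3,6) (4,2) (4,2) (3,1) (3,1)
{Lo/R/W/Out, Lo/R/W/Stay, Lo/R/S/Out, Lo/R/S/Stay} → row (5,2) (3,6) (1,5) (1,5) (3,1) (3,1)
{Mid/C/W/Out, Mid/C/W/Stay, Mid/C/S/Out, Mid/C/S/Stay} → row (3,2) (3,2) (4,2) (4,2) (3,1) (3,1)
{Mid/R/W/Out, Mid/R/W/Stay, Mid/R/S/Out, Mid/R/S/Stay} → row (3,2) (3,2) (1,5) (1,5) (3,1) (3,1)
That's 8 distinct rows out of 24 strategies.

8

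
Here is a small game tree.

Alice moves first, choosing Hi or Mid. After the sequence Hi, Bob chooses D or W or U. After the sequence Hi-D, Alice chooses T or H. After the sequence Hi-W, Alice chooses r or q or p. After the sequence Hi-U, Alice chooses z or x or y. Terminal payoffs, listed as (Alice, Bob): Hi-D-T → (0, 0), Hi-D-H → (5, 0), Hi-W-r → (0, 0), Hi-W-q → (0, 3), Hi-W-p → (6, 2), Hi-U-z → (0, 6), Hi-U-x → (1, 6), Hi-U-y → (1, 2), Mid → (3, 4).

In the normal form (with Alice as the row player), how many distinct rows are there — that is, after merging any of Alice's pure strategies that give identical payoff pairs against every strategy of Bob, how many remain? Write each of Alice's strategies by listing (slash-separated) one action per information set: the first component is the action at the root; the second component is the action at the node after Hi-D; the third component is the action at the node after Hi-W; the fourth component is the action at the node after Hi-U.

19

Alice has 36 pure strategies: Hi/T/r/z, Hi/T/r/x, Hi/T/r/y, Hi/T/q/z, Hi/T/q/x, Hi/T/q/y, Hi/T/p/z, Hi/T/p/x, Hi/T/p/y, Hi/H/r/z, Hi/H/r/x, Hi/H/r/y, Hi/H/q/z, Hi/H/q/x, Hi/H/q/y, Hi/H/p/z, Hi/H/p/x, Hi/H/p/y, Mid/T/r/z, Mid/T/r/x, Mid/T/r/y, Mid/T/q/z, Mid/T/q/x, Mid/T/q/y, Mid/T/p/z, Mid/T/p/x, Mid/T/p/y, Mid/H/r/z, Mid/H/r/x, Mid/H/r/y, Mid/H/q/z, Mid/H/q/x, Mid/H/q/y, Mid/H/p/z, Mid/H/p/x, Mid/H/p/y. Columns: D, W, U.
{Hi/T/r/z} → row (0,0) (0,0) (0,6)
{Hi/T/r/x} → row (0,0) (0,0) (1,6)
{Hi/T/r/y} → row (0,0) (0,0) (1,2)
{Hi/T/q/z} → row (0,0) (0,3) (0,6)
{Hi/T/q/x} → row (0,0) (0,3) (1,6)
{Hi/T/q/y} → row (0,0) (0,3) (1,2)
{Hi/T/p/z} → row (0,0) (6,2) (0,6)
{Hi/T/p/x} → row (0,0) (6,2) (1,6)
{Hi/T/p/y} → row (0,0) (6,2) (1,2)
{Hi/H/r/z} → row (5,0) (0,0) (0,6)
{Hi/H/r/x} → row (5,0) (0,0) (1,6)
{Hi/H/r/y} → row (5,0) (0,0) (1,2)
{Hi/H/q/z} → row (5,0) (0,3) (0,6)
{Hi/H/q/x} → row (5,0) (0,3) (1,6)
{Hi/H/q/y} → row (5,0) (0,3) (1,2)
{Hi/H/p/z} → row (5,0) (6,2) (0,6)
{Hi/H/p/x} → row (5,0) (6,2) (1,6)
{Hi/H/p/y} → row (5,0) (6,2) (1,2)
{Mid/T/r/z, Mid/T/r/x, Mid/T/r/y, Mid/T/q/z, Mid/T/q/x, Mid/T/q/y, Mid/T/p/z, Mid/T/p/x, Mid/T/p/y, Mid/H/r/z, Mid/H/r/x, Mid/H/r/y, Mid/H/q/z, Mid/H/q/x, Mid/H/q/y, Mid/H/p/z, Mid/H/p/x, Mid/H/p/y} → row (3,4) (3,4) (3,4)
That's 19 distinct rows out of 36 strategies.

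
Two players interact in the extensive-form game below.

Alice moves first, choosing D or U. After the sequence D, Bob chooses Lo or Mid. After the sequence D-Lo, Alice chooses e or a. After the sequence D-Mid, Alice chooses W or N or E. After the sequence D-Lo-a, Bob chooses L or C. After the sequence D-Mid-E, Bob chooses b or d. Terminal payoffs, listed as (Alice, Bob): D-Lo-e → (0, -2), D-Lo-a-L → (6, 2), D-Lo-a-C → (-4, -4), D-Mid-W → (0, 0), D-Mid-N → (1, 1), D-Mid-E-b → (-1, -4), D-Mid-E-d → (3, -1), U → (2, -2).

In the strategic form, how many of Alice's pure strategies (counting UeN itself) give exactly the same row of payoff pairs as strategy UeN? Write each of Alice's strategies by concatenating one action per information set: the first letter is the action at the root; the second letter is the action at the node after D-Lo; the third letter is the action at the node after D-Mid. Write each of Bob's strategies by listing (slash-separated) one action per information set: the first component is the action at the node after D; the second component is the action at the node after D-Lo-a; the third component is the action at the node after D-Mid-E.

Row for UeN (columns Lo/L/b, Lo/L/d, Lo/C/b, Lo/C/d, Mid/L/b, Mid/L/d, Mid/C/b, Mid/C/d): (2,-2) (2,-2) (2,-2) (2,-2) (2,-2) (2,-2) (2,-2) (2,-2).
Under UeN, Alice's choice at the node after D-Lo and at the node after D-Mid can never be reached regardless of what Bob does, so varying those choices leaves every outcome unchanged.
Holding the reachable choices fixed and varying the unreachable ones freely already gives 2 × 3 = 6 equivalent strategies.
No other strategy reproduces this row, so those 6 are the full class: UeW, UeN, UeE, UaW, UaN, UaE.

6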